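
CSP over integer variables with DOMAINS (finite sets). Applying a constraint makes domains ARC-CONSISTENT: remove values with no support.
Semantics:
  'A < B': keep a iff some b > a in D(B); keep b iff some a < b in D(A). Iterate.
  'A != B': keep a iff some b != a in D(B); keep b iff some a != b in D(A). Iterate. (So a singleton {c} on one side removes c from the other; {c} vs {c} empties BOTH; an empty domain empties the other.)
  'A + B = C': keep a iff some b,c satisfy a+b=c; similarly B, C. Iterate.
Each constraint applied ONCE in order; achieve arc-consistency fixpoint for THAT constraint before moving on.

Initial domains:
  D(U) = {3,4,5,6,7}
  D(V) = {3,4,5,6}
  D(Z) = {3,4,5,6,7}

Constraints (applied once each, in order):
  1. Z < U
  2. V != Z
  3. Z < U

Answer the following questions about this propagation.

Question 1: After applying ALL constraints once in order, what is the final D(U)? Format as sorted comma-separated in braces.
Answer: {4,5,6,7}

Derivation:
Constraint 1 (Z < U) on D(Z)={3,4,5,6,7} D(U)={3,4,5,6,7}: Z {3,4,5,6,7}->{3,4,5,6}; U {3,4,5,6,7}->{4,5,6,7}
Constraint 2 (V != Z) on D(V)={3,4,5,6} D(Z)={3,4,5,6}: no change
Constraint 3 (Z < U) on D(Z)={3,4,5,6} D(U)={4,5,6,7}: no change
So after all 3 constraints: D(U) = {4,5,6,7}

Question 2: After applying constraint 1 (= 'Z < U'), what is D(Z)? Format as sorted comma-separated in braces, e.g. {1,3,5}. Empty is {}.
Constraint 1 (Z < U) on D(Z)={3,4,5,6,7} D(U)={3,4,5,6,7}: Z {3,4,5,6,7}->{3,4,5,6}; U {3,4,5,6,7}->{4,5,6,7}
So after constraint 1: D(Z) = {3,4,5,6}

Answer: {3,4,5,6}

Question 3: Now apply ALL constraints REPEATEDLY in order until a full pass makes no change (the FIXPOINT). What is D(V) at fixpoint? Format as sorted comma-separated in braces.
pass 0 (initial): D(V)={3,4,5,6}
pass 1: U {3,4,5,6,7}->{4,5,6,7}; Z {3,4,5,6,7}->{3,4,5,6}
pass 2: no change
Fixpoint after 2 passes: D(V) = {3,4,5,6}

Answer: {3,4,5,6}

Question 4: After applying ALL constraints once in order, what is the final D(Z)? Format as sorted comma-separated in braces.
Constraint 1 (Z < U) on D(Z)={3,4,5,6,7} D(U)={3,4,5,6,7}: Z {3,4,5,6,7}->{3,4,5,6}; U {3,4,5,6,7}->{4,5,6,7}
Constraint 2 (V != Z) on D(V)={3,4,5,6} D(Z)={3,4,5,6}: no change
Constraint 3 (Z < U) on D(Z)={3,4,5,6} D(U)={4,5,6,7}: no change
So after all 3 constraints: D(Z) = {3,4,5,6}

Answer: {3,4,5,6}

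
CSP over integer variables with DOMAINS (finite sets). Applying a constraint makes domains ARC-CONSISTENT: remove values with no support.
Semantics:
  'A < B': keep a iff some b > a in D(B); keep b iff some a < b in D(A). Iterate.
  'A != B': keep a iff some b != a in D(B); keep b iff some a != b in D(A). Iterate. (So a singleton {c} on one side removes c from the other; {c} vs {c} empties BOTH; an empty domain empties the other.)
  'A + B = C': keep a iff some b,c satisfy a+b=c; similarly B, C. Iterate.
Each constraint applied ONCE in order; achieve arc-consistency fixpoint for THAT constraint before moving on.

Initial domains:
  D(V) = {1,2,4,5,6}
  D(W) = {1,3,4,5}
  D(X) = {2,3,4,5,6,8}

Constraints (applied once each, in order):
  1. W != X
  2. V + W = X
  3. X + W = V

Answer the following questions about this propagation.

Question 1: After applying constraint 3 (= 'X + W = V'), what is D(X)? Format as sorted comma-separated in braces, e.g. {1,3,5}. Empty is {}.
Answer: {2,3,4}

Derivation:
Constraint 1 (W != X) on D(W)={1,3,4,5} D(X)={2,3,4,5,6,8}: no change
Constraint 2 (V + W = X) on D(V)={1,2,4,5,6} D(W)={1,3,4,5} D(X)={2,3,4,5,6,8}: V {1,2,4,5,6}->{1,2,4,5}
Constraint 3 (X + W = V) on D(X)={2,3,4,5,6,8} D(W)={1,3,4,5} D(V)={1,2,4,5}: X {2,3,4,5,6,8}->{2,3,4}; W {1,3,4,5}->{1,3}; V {1,2,4,5}->{4,5}
So after constraint 3: D(X) = {2,3,4}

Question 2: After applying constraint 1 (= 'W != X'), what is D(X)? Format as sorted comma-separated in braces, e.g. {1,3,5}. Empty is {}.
Constraint 1 (W != X) on D(W)={1,3,4,5} D(X)={2,3,4,5,6,8}: no change
So after constraint 1: D(X) = {2,3,4,5,6,8}

Answer: {2,3,4,5,6,8}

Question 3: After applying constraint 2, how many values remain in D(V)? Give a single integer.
Answer: 4

Derivation:
Constraint 1 (W != X) on D(W)={1,3,4,5} D(X)={2,3,4,5,6,8}: no change
Constraint 2 (V + W = X) on D(V)={1,2,4,5,6} D(W)={1,3,4,5} D(X)={2,3,4,5,6,8}: V {1,2,4,5,6}->{1,2,4,5}
So after constraint 2: D(V)={1,2,4,5}, size = 4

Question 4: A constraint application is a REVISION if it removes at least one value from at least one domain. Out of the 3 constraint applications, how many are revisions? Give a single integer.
Constraint 1 (W != X) on D(W)={1,3,4,5} D(X)={2,3,4,5,6,8}: no change => not a revision
Constraint 2 (V + W = X) on D(V)={1,2,4,5,6} D(W)={1,3,4,5} D(X)={2,3,4,5,6,8}: V {1,2,4,5,6}->{1,2,4,5} => REVISION
Constraint 3 (X + W = V) on D(X)={2,3,4,5,6,8} D(W)={1,3,4,5} D(V)={1,2,4,5}: X {2,3,4,5,6,8}->{2,3,4}; W {1,3,4,5}->{1,3}; V {1,2,4,5}->{4,5} => REVISION
Total revisions = 2

Answer: 2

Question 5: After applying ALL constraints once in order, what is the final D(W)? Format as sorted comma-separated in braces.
Constraint 1 (W != X) on D(W)={1,3,4,5} D(X)={2,3,4,5,6,8}: no change
Constraint 2 (V + W = X) on D(V)={1,2,4,5,6} D(W)={1,3,4,5} D(X)={2,3,4,5,6,8}: V {1,2,4,5,6}->{1,2,4,5}
Constraint 3 (X + W = V) on D(X)={2,3,4,5,6,8} D(W)={1,3,4,5} D(V)={1,2,4,5}: X {2,3,4,5,6,8}->{2,3,4}; W {1,3,4,5}->{1,3}; V {1,2,4,5}->{4,5}
So after all 3 constraints: D(W) = {1,3}

Answer: {1,3}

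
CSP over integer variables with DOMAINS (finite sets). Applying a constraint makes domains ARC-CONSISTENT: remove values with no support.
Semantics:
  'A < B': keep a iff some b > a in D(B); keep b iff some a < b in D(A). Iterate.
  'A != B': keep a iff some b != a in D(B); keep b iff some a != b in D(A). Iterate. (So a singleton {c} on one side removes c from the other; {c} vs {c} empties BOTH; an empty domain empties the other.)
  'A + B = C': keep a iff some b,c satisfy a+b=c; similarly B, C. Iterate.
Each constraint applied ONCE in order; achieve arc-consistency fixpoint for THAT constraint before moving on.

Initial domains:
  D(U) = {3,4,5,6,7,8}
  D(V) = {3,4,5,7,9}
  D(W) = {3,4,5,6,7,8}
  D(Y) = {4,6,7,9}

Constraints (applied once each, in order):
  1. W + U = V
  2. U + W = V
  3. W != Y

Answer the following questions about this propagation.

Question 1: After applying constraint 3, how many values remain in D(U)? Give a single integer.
Constraint 1 (W + U = V) on D(W)={3,4,5,6,7,8} D(U)={3,4,5,6,7,8} D(V)={3,4,5,7,9}: W {3,4,5,6,7,8}->{3,4,5,6}; U {3,4,5,6,7,8}->{3,4,5,6}; V {3,4,5,7,9}->{7,9}
Constraint 2 (U + W = V) on D(U)={3,4,5,6} D(W)={3,4,5,6} D(V)={7,9}: no change
Constraint 3 (W != Y) on D(W)={3,4,5,6} D(Y)={4,6,7,9}: no change
So after constraint 3: D(U)={3,4,5,6}, size = 4

Answer: 4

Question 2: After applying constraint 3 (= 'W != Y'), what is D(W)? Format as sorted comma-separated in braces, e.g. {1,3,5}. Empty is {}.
Answer: {3,4,5,6}

Derivation:
Constraint 1 (W + U = V) on D(W)={3,4,5,6,7,8} D(U)={3,4,5,6,7,8} D(V)={3,4,5,7,9}: W {3,4,5,6,7,8}->{3,4,5,6}; U {3,4,5,6,7,8}->{3,4,5,6}; V {3,4,5,7,9}->{7,9}
Constraint 2 (U + W = V) on D(U)={3,4,5,6} D(W)={3,4,5,6} D(V)={7,9}: no change
Constraint 3 (W != Y) on D(W)={3,4,5,6} D(Y)={4,6,7,9}: no change
So after constraint 3: D(W) = {3,4,5,6}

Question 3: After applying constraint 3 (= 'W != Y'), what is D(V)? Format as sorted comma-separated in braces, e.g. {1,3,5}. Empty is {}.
Answer: {7,9}

Derivation:
Constraint 1 (W + U = V) on D(W)={3,4,5,6,7,8} D(U)={3,4,5,6,7,8} D(V)={3,4,5,7,9}: W {3,4,5,6,7,8}->{3,4,5,6}; U {3,4,5,6,7,8}->{3,4,5,6}; V {3,4,5,7,9}->{7,9}
Constraint 2 (U + W = V) on D(U)={3,4,5,6} D(W)={3,4,5,6} D(V)={7,9}: no change
Constraint 3 (W != Y) on D(W)={3,4,5,6} D(Y)={4,6,7,9}: no change
So after constraint 3: D(V) = {7,9}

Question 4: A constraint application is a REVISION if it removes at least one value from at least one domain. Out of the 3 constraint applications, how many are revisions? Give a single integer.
Constraint 1 (W + U = V) on D(W)={3,4,5,6,7,8} D(U)={3,4,5,6,7,8} D(V)={3,4,5,7,9}: W {3,4,5,6,7,8}->{3,4,5,6}; U {3,4,5,6,7,8}->{3,4,5,6}; V {3,4,5,7,9}->{7,9} => REVISION
Constraint 2 (U + W = V) on D(U)={3,4,5,6} D(W)={3,4,5,6} D(V)={7,9}: no change => not a revision
Constraint 3 (W != Y) on D(W)={3,4,5,6} D(Y)={4,6,7,9}: no change => not a revision
Total revisions = 1

Answer: 1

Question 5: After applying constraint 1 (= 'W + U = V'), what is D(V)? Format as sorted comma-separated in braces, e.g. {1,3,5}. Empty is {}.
Constraint 1 (W + U = V) on D(W)={3,4,5,6,7,8} D(U)={3,4,5,6,7,8} D(V)={3,4,5,7,9}: W {3,4,5,6,7,8}->{3,4,5,6}; U {3,4,5,6,7,8}->{3,4,5,6}; V {3,4,5,7,9}->{7,9}
So after constraint 1: D(V) = {7,9}

Answer: {7,9}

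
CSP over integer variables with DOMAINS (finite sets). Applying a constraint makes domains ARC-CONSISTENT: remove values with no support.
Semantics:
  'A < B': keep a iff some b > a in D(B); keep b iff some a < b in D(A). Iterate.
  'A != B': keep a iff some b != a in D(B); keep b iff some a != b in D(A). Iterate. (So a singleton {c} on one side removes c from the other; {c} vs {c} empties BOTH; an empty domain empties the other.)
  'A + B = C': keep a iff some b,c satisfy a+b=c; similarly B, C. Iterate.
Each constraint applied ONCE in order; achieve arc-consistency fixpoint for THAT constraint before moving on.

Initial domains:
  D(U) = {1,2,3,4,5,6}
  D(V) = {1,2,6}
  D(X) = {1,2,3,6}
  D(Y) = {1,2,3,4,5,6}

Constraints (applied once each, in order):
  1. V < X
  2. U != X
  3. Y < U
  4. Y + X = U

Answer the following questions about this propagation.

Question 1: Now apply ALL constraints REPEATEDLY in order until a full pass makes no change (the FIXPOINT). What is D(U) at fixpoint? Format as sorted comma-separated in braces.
pass 0 (initial): D(U)={1,2,3,4,5,6}
pass 1: U {1,2,3,4,5,6}->{3,4,5,6}; V {1,2,6}->{1,2}; X {1,2,3,6}->{2,3}; Y {1,2,3,4,5,6}->{1,2,3,4}
pass 2: no change
Fixpoint after 2 passes: D(U) = {3,4,5,6}

Answer: {3,4,5,6}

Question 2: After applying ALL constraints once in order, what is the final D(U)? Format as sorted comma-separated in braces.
Constraint 1 (V < X) on D(V)={1,2,6} D(X)={1,2,3,6}: V {1,2,6}->{1,2}; X {1,2,3,6}->{2,3,6}
Constraint 2 (U != X) on D(U)={1,2,3,4,5,6} D(X)={2,3,6}: no change
Constraint 3 (Y < U) on D(Y)={1,2,3,4,5,6} D(U)={1,2,3,4,5,6}: Y {1,2,3,4,5,6}->{1,2,3,4,5}; U {1,2,3,4,5,6}->{2,3,4,5,6}
Constraint 4 (Y + X = U) on D(Y)={1,2,3,4,5} D(X)={2,3,6} D(U)={2,3,4,5,6}: Y {1,2,3,4,5}->{1,2,3,4}; X {2,3,6}->{2,3}; U {2,3,4,5,6}->{3,4,5,6}
So after all 4 constraints: D(U) = {3,4,5,6}

Answer: {3,4,5,6}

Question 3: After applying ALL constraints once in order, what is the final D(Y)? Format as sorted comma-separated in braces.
Answer: {1,2,3,4}

Derivation:
Constraint 1 (V < X) on D(V)={1,2,6} D(X)={1,2,3,6}: V {1,2,6}->{1,2}; X {1,2,3,6}->{2,3,6}
Constraint 2 (U != X) on D(U)={1,2,3,4,5,6} D(X)={2,3,6}: no change
Constraint 3 (Y < U) on D(Y)={1,2,3,4,5,6} D(U)={1,2,3,4,5,6}: Y {1,2,3,4,5,6}->{1,2,3,4,5}; U {1,2,3,4,5,6}->{2,3,4,5,6}
Constraint 4 (Y + X = U) on D(Y)={1,2,3,4,5} D(X)={2,3,6} D(U)={2,3,4,5,6}: Y {1,2,3,4,5}->{1,2,3,4}; X {2,3,6}->{2,3}; U {2,3,4,5,6}->{3,4,5,6}
So after all 4 constraints: D(Y) = {1,2,3,4}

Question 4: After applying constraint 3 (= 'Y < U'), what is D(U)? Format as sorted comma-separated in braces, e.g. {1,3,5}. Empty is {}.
Constraint 1 (V < X) on D(V)={1,2,6} D(X)={1,2,3,6}: V {1,2,6}->{1,2}; X {1,2,3,6}->{2,3,6}
Constraint 2 (U != X) on D(U)={1,2,3,4,5,6} D(X)={2,3,6}: no change
Constraint 3 (Y < U) on D(Y)={1,2,3,4,5,6} D(U)={1,2,3,4,5,6}: Y {1,2,3,4,5,6}->{1,2,3,4,5}; U {1,2,3,4,5,6}->{2,3,4,5,6}
So after constraint 3: D(U) = {2,3,4,5,6}

Answer: {2,3,4,5,6}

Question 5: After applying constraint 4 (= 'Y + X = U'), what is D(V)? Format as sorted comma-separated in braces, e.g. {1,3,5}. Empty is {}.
Answer: {1,2}

Derivation:
Constraint 1 (V < X) on D(V)={1,2,6} D(X)={1,2,3,6}: V {1,2,6}->{1,2}; X {1,2,3,6}->{2,3,6}
Constraint 2 (U != X) on D(U)={1,2,3,4,5,6} D(X)={2,3,6}: no change
Constraint 3 (Y < U) on D(Y)={1,2,3,4,5,6} D(U)={1,2,3,4,5,6}: Y {1,2,3,4,5,6}->{1,2,3,4,5}; U {1,2,3,4,5,6}->{2,3,4,5,6}
Constraint 4 (Y + X = U) on D(Y)={1,2,3,4,5} D(X)={2,3,6} D(U)={2,3,4,5,6}: Y {1,2,3,4,5}->{1,2,3,4}; X {2,3,6}->{2,3}; U {2,3,4,5,6}->{3,4,5,6}
So after constraint 4: D(V) = {1,2}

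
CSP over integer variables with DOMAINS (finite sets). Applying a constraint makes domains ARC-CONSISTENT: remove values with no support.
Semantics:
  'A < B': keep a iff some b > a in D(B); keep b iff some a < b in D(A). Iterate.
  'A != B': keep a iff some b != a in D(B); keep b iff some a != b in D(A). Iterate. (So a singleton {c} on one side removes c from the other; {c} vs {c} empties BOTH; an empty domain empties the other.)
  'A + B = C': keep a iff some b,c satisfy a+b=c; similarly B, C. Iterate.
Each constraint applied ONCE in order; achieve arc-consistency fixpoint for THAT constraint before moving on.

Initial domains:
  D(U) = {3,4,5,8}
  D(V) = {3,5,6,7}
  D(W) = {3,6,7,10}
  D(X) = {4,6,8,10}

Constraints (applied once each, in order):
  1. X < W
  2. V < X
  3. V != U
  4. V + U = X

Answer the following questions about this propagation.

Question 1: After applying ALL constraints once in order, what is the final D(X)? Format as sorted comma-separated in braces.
Constraint 1 (X < W) on D(X)={4,6,8,10} D(W)={3,6,7,10}: X {4,6,8,10}->{4,6,8}; W {3,6,7,10}->{6,7,10}
Constraint 2 (V < X) on D(V)={3,5,6,7} D(X)={4,6,8}: no change
Constraint 3 (V != U) on D(V)={3,5,6,7} D(U)={3,4,5,8}: no change
Constraint 4 (V + U = X) on D(V)={3,5,6,7} D(U)={3,4,5,8} D(X)={4,6,8}: V {3,5,6,7}->{3,5}; U {3,4,5,8}->{3,5}; X {4,6,8}->{6,8}
So after all 4 constraints: D(X) = {6,8}

Answer: {6,8}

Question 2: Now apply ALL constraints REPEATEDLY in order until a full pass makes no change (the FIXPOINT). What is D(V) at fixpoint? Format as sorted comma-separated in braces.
Answer: {3,5}

Derivation:
pass 0 (initial): D(V)={3,5,6,7}
pass 1: U {3,4,5,8}->{3,5}; V {3,5,6,7}->{3,5}; W {3,6,7,10}->{6,7,10}; X {4,6,8,10}->{6,8}
pass 2: W {6,7,10}->{7,10}
pass 3: no change
Fixpoint after 3 passes: D(V) = {3,5}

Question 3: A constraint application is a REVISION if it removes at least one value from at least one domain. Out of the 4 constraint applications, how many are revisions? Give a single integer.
Answer: 2

Derivation:
Constraint 1 (X < W) on D(X)={4,6,8,10} D(W)={3,6,7,10}: X {4,6,8,10}->{4,6,8}; W {3,6,7,10}->{6,7,10} => REVISION
Constraint 2 (V < X) on D(V)={3,5,6,7} D(X)={4,6,8}: no change => not a revision
Constraint 3 (V != U) on D(V)={3,5,6,7} D(U)={3,4,5,8}: no change => not a revision
Constraint 4 (V + U = X) on D(V)={3,5,6,7} D(U)={3,4,5,8} D(X)={4,6,8}: V {3,5,6,7}->{3,5}; U {3,4,5,8}->{3,5}; X {4,6,8}->{6,8} => REVISION
Total revisions = 2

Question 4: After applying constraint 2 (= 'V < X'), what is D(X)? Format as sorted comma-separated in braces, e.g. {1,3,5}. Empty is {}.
Constraint 1 (X < W) on D(X)={4,6,8,10} D(W)={3,6,7,10}: X {4,6,8,10}->{4,6,8}; W {3,6,7,10}->{6,7,10}
Constraint 2 (V < X) on D(V)={3,5,6,7} D(X)={4,6,8}: no change
So after constraint 2: D(X) = {4,6,8}

Answer: {4,6,8}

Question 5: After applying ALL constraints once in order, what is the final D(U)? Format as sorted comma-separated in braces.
Answer: {3,5}

Derivation:
Constraint 1 (X < W) on D(X)={4,6,8,10} D(W)={3,6,7,10}: X {4,6,8,10}->{4,6,8}; W {3,6,7,10}->{6,7,10}
Constraint 2 (V < X) on D(V)={3,5,6,7} D(X)={4,6,8}: no change
Constraint 3 (V != U) on D(V)={3,5,6,7} D(U)={3,4,5,8}: no change
Constraint 4 (V + U = X) on D(V)={3,5,6,7} D(U)={3,4,5,8} D(X)={4,6,8}: V {3,5,6,7}->{3,5}; U {3,4,5,8}->{3,5}; X {4,6,8}->{6,8}
So after all 4 constraints: D(U) = {3,5}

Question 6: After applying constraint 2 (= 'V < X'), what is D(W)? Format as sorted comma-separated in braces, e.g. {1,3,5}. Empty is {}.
Constraint 1 (X < W) on D(X)={4,6,8,10} D(W)={3,6,7,10}: X {4,6,8,10}->{4,6,8}; W {3,6,7,10}->{6,7,10}
Constraint 2 (V < X) on D(V)={3,5,6,7} D(X)={4,6,8}: no change
So after constraint 2: D(W) = {6,7,10}

Answer: {6,7,10}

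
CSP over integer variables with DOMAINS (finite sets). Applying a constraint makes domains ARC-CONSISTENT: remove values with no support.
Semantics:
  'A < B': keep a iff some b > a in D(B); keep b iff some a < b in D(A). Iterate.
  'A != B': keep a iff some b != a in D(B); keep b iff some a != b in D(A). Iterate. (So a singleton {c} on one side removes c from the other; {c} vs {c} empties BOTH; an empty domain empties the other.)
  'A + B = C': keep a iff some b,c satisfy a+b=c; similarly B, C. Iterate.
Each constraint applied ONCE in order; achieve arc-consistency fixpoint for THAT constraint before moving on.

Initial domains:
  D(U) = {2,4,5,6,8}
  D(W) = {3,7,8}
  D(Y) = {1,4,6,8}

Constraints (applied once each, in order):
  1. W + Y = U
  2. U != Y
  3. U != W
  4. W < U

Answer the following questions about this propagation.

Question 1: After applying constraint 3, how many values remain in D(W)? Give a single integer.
Constraint 1 (W + Y = U) on D(W)={3,7,8} D(Y)={1,4,6,8} D(U)={2,4,5,6,8}: W {3,7,8}->{3,7}; Y {1,4,6,8}->{1}; U {2,4,5,6,8}->{4,8}
Constraint 2 (U != Y) on D(U)={4,8} D(Y)={1}: no change
Constraint 3 (U != W) on D(U)={4,8} D(W)={3,7}: no change
So after constraint 3: D(W)={3,7}, size = 2

Answer: 2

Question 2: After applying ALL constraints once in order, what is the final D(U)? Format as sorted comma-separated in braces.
Constraint 1 (W + Y = U) on D(W)={3,7,8} D(Y)={1,4,6,8} D(U)={2,4,5,6,8}: W {3,7,8}->{3,7}; Y {1,4,6,8}->{1}; U {2,4,5,6,8}->{4,8}
Constraint 2 (U != Y) on D(U)={4,8} D(Y)={1}: no change
Constraint 3 (U != W) on D(U)={4,8} D(W)={3,7}: no change
Constraint 4 (W < U) on D(W)={3,7} D(U)={4,8}: no change
So after all 4 constraints: D(U) = {4,8}

Answer: {4,8}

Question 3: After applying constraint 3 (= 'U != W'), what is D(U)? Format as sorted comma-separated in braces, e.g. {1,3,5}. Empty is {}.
Answer: {4,8}

Derivation:
Constraint 1 (W + Y = U) on D(W)={3,7,8} D(Y)={1,4,6,8} D(U)={2,4,5,6,8}: W {3,7,8}->{3,7}; Y {1,4,6,8}->{1}; U {2,4,5,6,8}->{4,8}
Constraint 2 (U != Y) on D(U)={4,8} D(Y)={1}: no change
Constraint 3 (U != W) on D(U)={4,8} D(W)={3,7}: no change
So after constraint 3: D(U) = {4,8}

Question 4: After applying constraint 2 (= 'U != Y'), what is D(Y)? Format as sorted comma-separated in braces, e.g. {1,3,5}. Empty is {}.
Answer: {1}

Derivation:
Constraint 1 (W + Y = U) on D(W)={3,7,8} D(Y)={1,4,6,8} D(U)={2,4,5,6,8}: W {3,7,8}->{3,7}; Y {1,4,6,8}->{1}; U {2,4,5,6,8}->{4,8}
Constraint 2 (U != Y) on D(U)={4,8} D(Y)={1}: no change
So after constraint 2: D(Y) = {1}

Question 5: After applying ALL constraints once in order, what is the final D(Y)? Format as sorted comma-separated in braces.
Answer: {1}

Derivation:
Constraint 1 (W + Y = U) on D(W)={3,7,8} D(Y)={1,4,6,8} D(U)={2,4,5,6,8}: W {3,7,8}->{3,7}; Y {1,4,6,8}->{1}; U {2,4,5,6,8}->{4,8}
Constraint 2 (U != Y) on D(U)={4,8} D(Y)={1}: no change
Constraint 3 (U != W) on D(U)={4,8} D(W)={3,7}: no change
Constraint 4 (W < U) on D(W)={3,7} D(U)={4,8}: no change
So after all 4 constraints: D(Y) = {1}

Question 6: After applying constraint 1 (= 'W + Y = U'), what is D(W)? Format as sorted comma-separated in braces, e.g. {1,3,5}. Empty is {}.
Answer: {3,7}

Derivation:
Constraint 1 (W + Y = U) on D(W)={3,7,8} D(Y)={1,4,6,8} D(U)={2,4,5,6,8}: W {3,7,8}->{3,7}; Y {1,4,6,8}->{1}; U {2,4,5,6,8}->{4,8}
So after constraint 1: D(W) = {3,7}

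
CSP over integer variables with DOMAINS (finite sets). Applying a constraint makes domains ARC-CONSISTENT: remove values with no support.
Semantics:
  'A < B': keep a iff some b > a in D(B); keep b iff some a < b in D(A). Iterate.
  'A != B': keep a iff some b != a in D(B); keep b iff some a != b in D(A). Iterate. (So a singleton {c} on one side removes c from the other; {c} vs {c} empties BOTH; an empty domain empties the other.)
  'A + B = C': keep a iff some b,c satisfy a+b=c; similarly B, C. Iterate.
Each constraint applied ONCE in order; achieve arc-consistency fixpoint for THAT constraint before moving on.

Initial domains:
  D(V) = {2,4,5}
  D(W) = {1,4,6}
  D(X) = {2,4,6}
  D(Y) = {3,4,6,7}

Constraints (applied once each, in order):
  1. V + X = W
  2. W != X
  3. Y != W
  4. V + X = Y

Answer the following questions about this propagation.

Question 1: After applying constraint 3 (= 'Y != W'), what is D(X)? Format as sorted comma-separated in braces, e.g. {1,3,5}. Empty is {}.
Answer: {2,4}

Derivation:
Constraint 1 (V + X = W) on D(V)={2,4,5} D(X)={2,4,6} D(W)={1,4,6}: V {2,4,5}->{2,4}; X {2,4,6}->{2,4}; W {1,4,6}->{4,6}
Constraint 2 (W != X) on D(W)={4,6} D(X)={2,4}: no change
Constraint 3 (Y != W) on D(Y)={3,4,6,7} D(W)={4,6}: no change
So after constraint 3: D(X) = {2,4}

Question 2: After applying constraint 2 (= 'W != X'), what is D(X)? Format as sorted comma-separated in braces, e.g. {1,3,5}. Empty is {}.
Constraint 1 (V + X = W) on D(V)={2,4,5} D(X)={2,4,6} D(W)={1,4,6}: V {2,4,5}->{2,4}; X {2,4,6}->{2,4}; W {1,4,6}->{4,6}
Constraint 2 (W != X) on D(W)={4,6} D(X)={2,4}: no change
So after constraint 2: D(X) = {2,4}

Answer: {2,4}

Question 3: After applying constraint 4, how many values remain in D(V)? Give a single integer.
Answer: 2

Derivation:
Constraint 1 (V + X = W) on D(V)={2,4,5} D(X)={2,4,6} D(W)={1,4,6}: V {2,4,5}->{2,4}; X {2,4,6}->{2,4}; W {1,4,6}->{4,6}
Constraint 2 (W != X) on D(W)={4,6} D(X)={2,4}: no change
Constraint 3 (Y != W) on D(Y)={3,4,6,7} D(W)={4,6}: no change
Constraint 4 (V + X = Y) on D(V)={2,4} D(X)={2,4} D(Y)={3,4,6,7}: Y {3,4,6,7}->{4,6}
So after constraint 4: D(V)={2,4}, size = 2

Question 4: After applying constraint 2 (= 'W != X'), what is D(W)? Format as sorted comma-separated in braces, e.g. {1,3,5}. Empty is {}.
Answer: {4,6}

Derivation:
Constraint 1 (V + X = W) on D(V)={2,4,5} D(X)={2,4,6} D(W)={1,4,6}: V {2,4,5}->{2,4}; X {2,4,6}->{2,4}; W {1,4,6}->{4,6}
Constraint 2 (W != X) on D(W)={4,6} D(X)={2,4}: no change
So after constraint 2: D(W) = {4,6}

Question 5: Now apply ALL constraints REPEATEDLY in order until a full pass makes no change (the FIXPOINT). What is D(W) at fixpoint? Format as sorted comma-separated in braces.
Answer: {4,6}

Derivation:
pass 0 (initial): D(W)={1,4,6}
pass 1: V {2,4,5}->{2,4}; W {1,4,6}->{4,6}; X {2,4,6}->{2,4}; Y {3,4,6,7}->{4,6}
pass 2: no change
Fixpoint after 2 passes: D(W) = {4,6}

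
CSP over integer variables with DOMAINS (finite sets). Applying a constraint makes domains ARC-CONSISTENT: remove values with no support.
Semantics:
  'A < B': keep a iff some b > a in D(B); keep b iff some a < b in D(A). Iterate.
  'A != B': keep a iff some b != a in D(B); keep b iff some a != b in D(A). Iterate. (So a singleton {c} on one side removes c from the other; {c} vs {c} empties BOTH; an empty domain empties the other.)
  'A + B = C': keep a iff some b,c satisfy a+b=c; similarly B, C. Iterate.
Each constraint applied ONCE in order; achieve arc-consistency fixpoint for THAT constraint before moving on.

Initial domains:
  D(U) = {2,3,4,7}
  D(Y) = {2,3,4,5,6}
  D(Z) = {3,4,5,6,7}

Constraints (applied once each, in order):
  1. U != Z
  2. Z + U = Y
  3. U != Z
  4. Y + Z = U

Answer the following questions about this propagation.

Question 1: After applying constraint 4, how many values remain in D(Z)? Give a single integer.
Constraint 1 (U != Z) on D(U)={2,3,4,7} D(Z)={3,4,5,6,7}: no change
Constraint 2 (Z + U = Y) on D(Z)={3,4,5,6,7} D(U)={2,3,4,7} D(Y)={2,3,4,5,6}: Z {3,4,5,6,7}->{3,4}; U {2,3,4,7}->{2,3}; Y {2,3,4,5,6}->{5,6}
Constraint 3 (U != Z) on D(U)={2,3} D(Z)={3,4}: no change
Constraint 4 (Y + Z = U) on D(Y)={5,6} D(Z)={3,4} D(U)={2,3}: Y {5,6}->{}; Z {3,4}->{}; U {2,3}->{}
So after constraint 4: D(Z)={}, size = 0

Answer: 0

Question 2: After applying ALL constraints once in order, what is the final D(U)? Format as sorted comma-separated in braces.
Answer: {}

Derivation:
Constraint 1 (U != Z) on D(U)={2,3,4,7} D(Z)={3,4,5,6,7}: no change
Constraint 2 (Z + U = Y) on D(Z)={3,4,5,6,7} D(U)={2,3,4,7} D(Y)={2,3,4,5,6}: Z {3,4,5,6,7}->{3,4}; U {2,3,4,7}->{2,3}; Y {2,3,4,5,6}->{5,6}
Constraint 3 (U != Z) on D(U)={2,3} D(Z)={3,4}: no change
Constraint 4 (Y + Z = U) on D(Y)={5,6} D(Z)={3,4} D(U)={2,3}: Y {5,6}->{}; Z {3,4}->{}; U {2,3}->{}
So after all 4 constraints: D(U) = {}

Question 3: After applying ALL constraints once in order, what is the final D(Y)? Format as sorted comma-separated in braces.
Answer: {}

Derivation:
Constraint 1 (U != Z) on D(U)={2,3,4,7} D(Z)={3,4,5,6,7}: no change
Constraint 2 (Z + U = Y) on D(Z)={3,4,5,6,7} D(U)={2,3,4,7} D(Y)={2,3,4,5,6}: Z {3,4,5,6,7}->{3,4}; U {2,3,4,7}->{2,3}; Y {2,3,4,5,6}->{5,6}
Constraint 3 (U != Z) on D(U)={2,3} D(Z)={3,4}: no change
Constraint 4 (Y + Z = U) on D(Y)={5,6} D(Z)={3,4} D(U)={2,3}: Y {5,6}->{}; Z {3,4}->{}; U {2,3}->{}
So after all 4 constraints: D(Y) = {}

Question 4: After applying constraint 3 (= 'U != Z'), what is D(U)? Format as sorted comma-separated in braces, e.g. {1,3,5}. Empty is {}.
Constraint 1 (U != Z) on D(U)={2,3,4,7} D(Z)={3,4,5,6,7}: no change
Constraint 2 (Z + U = Y) on D(Z)={3,4,5,6,7} D(U)={2,3,4,7} D(Y)={2,3,4,5,6}: Z {3,4,5,6,7}->{3,4}; U {2,3,4,7}->{2,3}; Y {2,3,4,5,6}->{5,6}
Constraint 3 (U != Z) on D(U)={2,3} D(Z)={3,4}: no change
So after constraint 3: D(U) = {2,3}

Answer: {2,3}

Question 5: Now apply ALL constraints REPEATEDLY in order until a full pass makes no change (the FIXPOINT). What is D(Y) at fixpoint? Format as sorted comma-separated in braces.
Answer: {}

Derivation:
pass 0 (initial): D(Y)={2,3,4,5,6}
pass 1: U {2,3,4,7}->{}; Y {2,3,4,5,6}->{}; Z {3,4,5,6,7}->{}
pass 2: no change
Fixpoint after 2 passes: D(Y) = {}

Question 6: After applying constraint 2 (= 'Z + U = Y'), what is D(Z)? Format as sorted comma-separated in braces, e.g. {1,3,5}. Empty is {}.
Constraint 1 (U != Z) on D(U)={2,3,4,7} D(Z)={3,4,5,6,7}: no change
Constraint 2 (Z + U = Y) on D(Z)={3,4,5,6,7} D(U)={2,3,4,7} D(Y)={2,3,4,5,6}: Z {3,4,5,6,7}->{3,4}; U {2,3,4,7}->{2,3}; Y {2,3,4,5,6}->{5,6}
So after constraint 2: D(Z) = {3,4}

Answer: {3,4}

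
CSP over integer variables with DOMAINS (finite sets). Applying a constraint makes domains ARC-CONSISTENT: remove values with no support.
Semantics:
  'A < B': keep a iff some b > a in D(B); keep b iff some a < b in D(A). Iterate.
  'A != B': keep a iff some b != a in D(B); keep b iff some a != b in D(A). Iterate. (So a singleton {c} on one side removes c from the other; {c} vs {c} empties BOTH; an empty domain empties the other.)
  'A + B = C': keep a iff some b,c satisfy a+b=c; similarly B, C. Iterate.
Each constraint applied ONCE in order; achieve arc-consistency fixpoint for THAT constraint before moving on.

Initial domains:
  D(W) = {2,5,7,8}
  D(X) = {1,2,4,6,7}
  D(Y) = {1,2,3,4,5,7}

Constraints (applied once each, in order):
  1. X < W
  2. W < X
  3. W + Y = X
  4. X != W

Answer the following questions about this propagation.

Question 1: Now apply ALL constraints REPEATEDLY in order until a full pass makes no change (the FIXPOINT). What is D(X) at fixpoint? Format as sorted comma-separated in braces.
pass 0 (initial): D(X)={1,2,4,6,7}
pass 1: W {2,5,7,8}->{2,5}; X {1,2,4,6,7}->{4,6,7}; Y {1,2,3,4,5,7}->{1,2,4,5}
pass 2: W {2,5}->{}; X {4,6,7}->{}; Y {1,2,4,5}->{}
pass 3: no change
Fixpoint after 3 passes: D(X) = {}

Answer: {}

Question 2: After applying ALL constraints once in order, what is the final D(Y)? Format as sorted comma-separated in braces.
Constraint 1 (X < W) on D(X)={1,2,4,6,7} D(W)={2,5,7,8}: no change
Constraint 2 (W < X) on D(W)={2,5,7,8} D(X)={1,2,4,6,7}: W {2,5,7,8}->{2,5}; X {1,2,4,6,7}->{4,6,7}
Constraint 3 (W + Y = X) on D(W)={2,5} D(Y)={1,2,3,4,5,7} D(X)={4,6,7}: Y {1,2,3,4,5,7}->{1,2,4,5}
Constraint 4 (X != W) on D(X)={4,6,7} D(W)={2,5}: no change
So after all 4 constraints: D(Y) = {1,2,4,5}

Answer: {1,2,4,5}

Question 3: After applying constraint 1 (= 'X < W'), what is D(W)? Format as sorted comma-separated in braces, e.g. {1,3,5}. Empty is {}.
Constraint 1 (X < W) on D(X)={1,2,4,6,7} D(W)={2,5,7,8}: no change
So after constraint 1: D(W) = {2,5,7,8}

Answer: {2,5,7,8}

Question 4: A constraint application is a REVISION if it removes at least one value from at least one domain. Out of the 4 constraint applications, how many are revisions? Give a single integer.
Answer: 2

Derivation:
Constraint 1 (X < W) on D(X)={1,2,4,6,7} D(W)={2,5,7,8}: no change => not a revision
Constraint 2 (W < X) on D(W)={2,5,7,8} D(X)={1,2,4,6,7}: W {2,5,7,8}->{2,5}; X {1,2,4,6,7}->{4,6,7} => REVISION
Constraint 3 (W + Y = X) on D(W)={2,5} D(Y)={1,2,3,4,5,7} D(X)={4,6,7}: Y {1,2,3,4,5,7}->{1,2,4,5} => REVISION
Constraint 4 (X != W) on D(X)={4,6,7} D(W)={2,5}: no change => not a revision
Total revisions = 2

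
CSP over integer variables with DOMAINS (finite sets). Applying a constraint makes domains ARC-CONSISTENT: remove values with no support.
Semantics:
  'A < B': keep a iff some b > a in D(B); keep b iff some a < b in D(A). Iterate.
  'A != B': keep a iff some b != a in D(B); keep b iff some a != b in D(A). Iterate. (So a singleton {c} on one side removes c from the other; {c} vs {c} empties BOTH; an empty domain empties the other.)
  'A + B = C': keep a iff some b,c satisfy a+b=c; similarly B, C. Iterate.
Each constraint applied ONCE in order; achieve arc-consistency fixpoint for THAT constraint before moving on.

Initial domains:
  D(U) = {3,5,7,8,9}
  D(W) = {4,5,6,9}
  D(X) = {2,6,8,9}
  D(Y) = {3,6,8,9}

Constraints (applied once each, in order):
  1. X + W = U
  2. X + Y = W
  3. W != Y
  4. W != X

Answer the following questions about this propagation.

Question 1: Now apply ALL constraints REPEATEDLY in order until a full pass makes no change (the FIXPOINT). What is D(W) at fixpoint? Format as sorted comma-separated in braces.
pass 0 (initial): D(W)={4,5,6,9}
pass 1: U {3,5,7,8,9}->{7,8}; W {4,5,6,9}->{5}; X {2,6,8,9}->{2}; Y {3,6,8,9}->{3}
pass 2: U {7,8}->{7}
pass 3: no change
Fixpoint after 3 passes: D(W) = {5}

Answer: {5}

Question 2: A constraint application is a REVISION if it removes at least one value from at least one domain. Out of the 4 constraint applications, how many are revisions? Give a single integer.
Constraint 1 (X + W = U) on D(X)={2,6,8,9} D(W)={4,5,6,9} D(U)={3,5,7,8,9}: X {2,6,8,9}->{2}; W {4,5,6,9}->{5,6}; U {3,5,7,8,9}->{7,8} => REVISION
Constraint 2 (X + Y = W) on D(X)={2} D(Y)={3,6,8,9} D(W)={5,6}: Y {3,6,8,9}->{3}; W {5,6}->{5} => REVISION
Constraint 3 (W != Y) on D(W)={5} D(Y)={3}: no change => not a revision
Constraint 4 (W != X) on D(W)={5} D(X)={2}: no change => not a revision
Total revisions = 2

Answer: 2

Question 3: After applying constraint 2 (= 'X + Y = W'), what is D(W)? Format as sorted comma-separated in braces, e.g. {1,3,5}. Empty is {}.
Answer: {5}

Derivation:
Constraint 1 (X + W = U) on D(X)={2,6,8,9} D(W)={4,5,6,9} D(U)={3,5,7,8,9}: X {2,6,8,9}->{2}; W {4,5,6,9}->{5,6}; U {3,5,7,8,9}->{7,8}
Constraint 2 (X + Y = W) on D(X)={2} D(Y)={3,6,8,9} D(W)={5,6}: Y {3,6,8,9}->{3}; W {5,6}->{5}
So after constraint 2: D(W) = {5}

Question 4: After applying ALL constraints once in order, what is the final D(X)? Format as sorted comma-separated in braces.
Constraint 1 (X + W = U) on D(X)={2,6,8,9} D(W)={4,5,6,9} D(U)={3,5,7,8,9}: X {2,6,8,9}->{2}; W {4,5,6,9}->{5,6}; U {3,5,7,8,9}->{7,8}
Constraint 2 (X + Y = W) on D(X)={2} D(Y)={3,6,8,9} D(W)={5,6}: Y {3,6,8,9}->{3}; W {5,6}->{5}
Constraint 3 (W != Y) on D(W)={5} D(Y)={3}: no change
Constraint 4 (W != X) on D(W)={5} D(X)={2}: no change
So after all 4 constraints: D(X) = {2}

Answer: {2}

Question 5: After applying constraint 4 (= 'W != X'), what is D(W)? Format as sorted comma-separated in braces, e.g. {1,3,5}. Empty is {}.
Answer: {5}

Derivation:
Constraint 1 (X + W = U) on D(X)={2,6,8,9} D(W)={4,5,6,9} D(U)={3,5,7,8,9}: X {2,6,8,9}->{2}; W {4,5,6,9}->{5,6}; U {3,5,7,8,9}->{7,8}
Constraint 2 (X + Y = W) on D(X)={2} D(Y)={3,6,8,9} D(W)={5,6}: Y {3,6,8,9}->{3}; W {5,6}->{5}
Constraint 3 (W != Y) on D(W)={5} D(Y)={3}: no change
Constraint 4 (W != X) on D(W)={5} D(X)={2}: no change
So after constraint 4: D(W) = {5}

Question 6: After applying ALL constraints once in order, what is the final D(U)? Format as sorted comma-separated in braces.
Constraint 1 (X + W = U) on D(X)={2,6,8,9} D(W)={4,5,6,9} D(U)={3,5,7,8,9}: X {2,6,8,9}->{2}; W {4,5,6,9}->{5,6}; U {3,5,7,8,9}->{7,8}
Constraint 2 (X + Y = W) on D(X)={2} D(Y)={3,6,8,9} D(W)={5,6}: Y {3,6,8,9}->{3}; W {5,6}->{5}
Constraint 3 (W != Y) on D(W)={5} D(Y)={3}: no change
Constraint 4 (W != X) on D(W)={5} D(X)={2}: no change
So after all 4 constraints: D(U) = {7,8}

Answer: {7,8}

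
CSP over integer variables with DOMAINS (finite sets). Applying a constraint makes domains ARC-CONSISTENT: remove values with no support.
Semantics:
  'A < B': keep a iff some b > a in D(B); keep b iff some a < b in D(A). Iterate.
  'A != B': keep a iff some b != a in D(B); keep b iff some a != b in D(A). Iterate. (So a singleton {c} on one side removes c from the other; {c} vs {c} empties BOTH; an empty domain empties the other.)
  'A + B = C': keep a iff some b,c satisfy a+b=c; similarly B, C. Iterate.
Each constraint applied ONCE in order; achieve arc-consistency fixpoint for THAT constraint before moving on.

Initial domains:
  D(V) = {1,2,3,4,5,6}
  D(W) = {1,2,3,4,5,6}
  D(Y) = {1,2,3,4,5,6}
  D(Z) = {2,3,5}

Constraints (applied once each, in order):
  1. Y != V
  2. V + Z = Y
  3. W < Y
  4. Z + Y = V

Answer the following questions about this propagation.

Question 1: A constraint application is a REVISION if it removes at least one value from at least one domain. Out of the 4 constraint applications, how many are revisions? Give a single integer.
Answer: 3

Derivation:
Constraint 1 (Y != V) on D(Y)={1,2,3,4,5,6} D(V)={1,2,3,4,5,6}: no change => not a revision
Constraint 2 (V + Z = Y) on D(V)={1,2,3,4,5,6} D(Z)={2,3,5} D(Y)={1,2,3,4,5,6}: V {1,2,3,4,5,6}->{1,2,3,4}; Y {1,2,3,4,5,6}->{3,4,5,6} => REVISION
Constraint 3 (W < Y) on D(W)={1,2,3,4,5,6} D(Y)={3,4,5,6}: W {1,2,3,4,5,6}->{1,2,3,4,5} => REVISION
Constraint 4 (Z + Y = V) on D(Z)={2,3,5} D(Y)={3,4,5,6} D(V)={1,2,3,4}: Z {2,3,5}->{}; Y {3,4,5,6}->{}; V {1,2,3,4}->{} => REVISION
Total revisions = 3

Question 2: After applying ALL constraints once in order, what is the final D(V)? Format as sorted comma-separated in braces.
Constraint 1 (Y != V) on D(Y)={1,2,3,4,5,6} D(V)={1,2,3,4,5,6}: no change
Constraint 2 (V + Z = Y) on D(V)={1,2,3,4,5,6} D(Z)={2,3,5} D(Y)={1,2,3,4,5,6}: V {1,2,3,4,5,6}->{1,2,3,4}; Y {1,2,3,4,5,6}->{3,4,5,6}
Constraint 3 (W < Y) on D(W)={1,2,3,4,5,6} D(Y)={3,4,5,6}: W {1,2,3,4,5,6}->{1,2,3,4,5}
Constraint 4 (Z + Y = V) on D(Z)={2,3,5} D(Y)={3,4,5,6} D(V)={1,2,3,4}: Z {2,3,5}->{}; Y {3,4,5,6}->{}; V {1,2,3,4}->{}
So after all 4 constraints: D(V) = {}

Answer: {}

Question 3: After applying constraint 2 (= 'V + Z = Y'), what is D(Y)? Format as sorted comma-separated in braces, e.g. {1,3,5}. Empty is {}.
Answer: {3,4,5,6}

Derivation:
Constraint 1 (Y != V) on D(Y)={1,2,3,4,5,6} D(V)={1,2,3,4,5,6}: no change
Constraint 2 (V + Z = Y) on D(V)={1,2,3,4,5,6} D(Z)={2,3,5} D(Y)={1,2,3,4,5,6}: V {1,2,3,4,5,6}->{1,2,3,4}; Y {1,2,3,4,5,6}->{3,4,5,6}
So after constraint 2: D(Y) = {3,4,5,6}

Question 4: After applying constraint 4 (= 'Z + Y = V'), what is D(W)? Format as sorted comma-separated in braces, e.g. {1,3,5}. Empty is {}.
Answer: {1,2,3,4,5}

Derivation:
Constraint 1 (Y != V) on D(Y)={1,2,3,4,5,6} D(V)={1,2,3,4,5,6}: no change
Constraint 2 (V + Z = Y) on D(V)={1,2,3,4,5,6} D(Z)={2,3,5} D(Y)={1,2,3,4,5,6}: V {1,2,3,4,5,6}->{1,2,3,4}; Y {1,2,3,4,5,6}->{3,4,5,6}
Constraint 3 (W < Y) on D(W)={1,2,3,4,5,6} D(Y)={3,4,5,6}: W {1,2,3,4,5,6}->{1,2,3,4,5}
Constraint 4 (Z + Y = V) on D(Z)={2,3,5} D(Y)={3,4,5,6} D(V)={1,2,3,4}: Z {2,3,5}->{}; Y {3,4,5,6}->{}; V {1,2,3,4}->{}
So after constraint 4: D(W) = {1,2,3,4,5}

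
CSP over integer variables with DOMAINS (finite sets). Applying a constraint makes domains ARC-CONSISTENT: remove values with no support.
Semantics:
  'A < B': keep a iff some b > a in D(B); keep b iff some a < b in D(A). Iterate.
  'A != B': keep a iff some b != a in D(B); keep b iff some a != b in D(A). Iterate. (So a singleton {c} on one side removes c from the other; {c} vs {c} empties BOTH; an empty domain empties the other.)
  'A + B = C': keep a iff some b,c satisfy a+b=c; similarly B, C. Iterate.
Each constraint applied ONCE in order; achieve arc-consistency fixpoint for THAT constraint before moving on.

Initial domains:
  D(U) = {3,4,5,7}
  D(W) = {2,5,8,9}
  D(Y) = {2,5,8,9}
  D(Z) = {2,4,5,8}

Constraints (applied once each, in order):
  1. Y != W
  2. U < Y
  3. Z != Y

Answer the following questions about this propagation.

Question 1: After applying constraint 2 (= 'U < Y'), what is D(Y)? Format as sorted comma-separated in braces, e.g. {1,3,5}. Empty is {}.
Constraint 1 (Y != W) on D(Y)={2,5,8,9} D(W)={2,5,8,9}: no change
Constraint 2 (U < Y) on D(U)={3,4,5,7} D(Y)={2,5,8,9}: Y {2,5,8,9}->{5,8,9}
So after constraint 2: D(Y) = {5,8,9}

Answer: {5,8,9}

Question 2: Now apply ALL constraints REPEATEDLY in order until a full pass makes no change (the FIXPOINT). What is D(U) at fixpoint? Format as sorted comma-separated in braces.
Answer: {3,4,5,7}

Derivation:
pass 0 (initial): D(U)={3,4,5,7}
pass 1: Y {2,5,8,9}->{5,8,9}
pass 2: no change
Fixpoint after 2 passes: D(U) = {3,4,5,7}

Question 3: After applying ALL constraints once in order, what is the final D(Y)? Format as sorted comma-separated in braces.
Answer: {5,8,9}

Derivation:
Constraint 1 (Y != W) on D(Y)={2,5,8,9} D(W)={2,5,8,9}: no change
Constraint 2 (U < Y) on D(U)={3,4,5,7} D(Y)={2,5,8,9}: Y {2,5,8,9}->{5,8,9}
Constraint 3 (Z != Y) on D(Z)={2,4,5,8} D(Y)={5,8,9}: no change
So after all 3 constraints: D(Y) = {5,8,9}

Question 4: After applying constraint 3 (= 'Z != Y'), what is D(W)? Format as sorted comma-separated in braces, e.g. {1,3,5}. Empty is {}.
Answer: {2,5,8,9}

Derivation:
Constraint 1 (Y != W) on D(Y)={2,5,8,9} D(W)={2,5,8,9}: no change
Constraint 2 (U < Y) on D(U)={3,4,5,7} D(Y)={2,5,8,9}: Y {2,5,8,9}->{5,8,9}
Constraint 3 (Z != Y) on D(Z)={2,4,5,8} D(Y)={5,8,9}: no change
So after constraint 3: D(W) = {2,5,8,9}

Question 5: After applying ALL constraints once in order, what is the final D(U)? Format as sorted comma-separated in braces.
Constraint 1 (Y != W) on D(Y)={2,5,8,9} D(W)={2,5,8,9}: no change
Constraint 2 (U < Y) on D(U)={3,4,5,7} D(Y)={2,5,8,9}: Y {2,5,8,9}->{5,8,9}
Constraint 3 (Z != Y) on D(Z)={2,4,5,8} D(Y)={5,8,9}: no change
So after all 3 constraints: D(U) = {3,4,5,7}

Answer: {3,4,5,7}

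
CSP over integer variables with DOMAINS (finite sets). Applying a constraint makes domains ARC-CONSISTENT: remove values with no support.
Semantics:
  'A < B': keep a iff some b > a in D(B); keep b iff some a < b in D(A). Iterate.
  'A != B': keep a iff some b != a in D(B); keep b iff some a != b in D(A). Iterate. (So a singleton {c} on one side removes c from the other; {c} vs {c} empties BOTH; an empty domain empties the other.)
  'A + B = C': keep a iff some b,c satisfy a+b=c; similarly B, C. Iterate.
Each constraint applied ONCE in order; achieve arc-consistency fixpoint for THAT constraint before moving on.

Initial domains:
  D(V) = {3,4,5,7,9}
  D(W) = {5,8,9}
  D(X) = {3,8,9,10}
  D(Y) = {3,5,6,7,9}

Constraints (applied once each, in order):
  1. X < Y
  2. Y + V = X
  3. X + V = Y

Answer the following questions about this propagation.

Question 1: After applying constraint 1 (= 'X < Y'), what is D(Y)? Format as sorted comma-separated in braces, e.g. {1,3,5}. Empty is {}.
Constraint 1 (X < Y) on D(X)={3,8,9,10} D(Y)={3,5,6,7,9}: X {3,8,9,10}->{3,8}; Y {3,5,6,7,9}->{5,6,7,9}
So after constraint 1: D(Y) = {5,6,7,9}

Answer: {5,6,7,9}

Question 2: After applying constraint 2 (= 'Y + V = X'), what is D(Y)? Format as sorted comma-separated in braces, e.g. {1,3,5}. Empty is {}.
Constraint 1 (X < Y) on D(X)={3,8,9,10} D(Y)={3,5,6,7,9}: X {3,8,9,10}->{3,8}; Y {3,5,6,7,9}->{5,6,7,9}
Constraint 2 (Y + V = X) on D(Y)={5,6,7,9} D(V)={3,4,5,7,9} D(X)={3,8}: Y {5,6,7,9}->{5}; V {3,4,5,7,9}->{3}; X {3,8}->{8}
So after constraint 2: D(Y) = {5}

Answer: {5}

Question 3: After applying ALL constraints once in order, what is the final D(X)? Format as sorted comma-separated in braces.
Answer: {}

Derivation:
Constraint 1 (X < Y) on D(X)={3,8,9,10} D(Y)={3,5,6,7,9}: X {3,8,9,10}->{3,8}; Y {3,5,6,7,9}->{5,6,7,9}
Constraint 2 (Y + V = X) on D(Y)={5,6,7,9} D(V)={3,4,5,7,9} D(X)={3,8}: Y {5,6,7,9}->{5}; V {3,4,5,7,9}->{3}; X {3,8}->{8}
Constraint 3 (X + V = Y) on D(X)={8} D(V)={3} D(Y)={5}: X {8}->{}; V {3}->{}; Y {5}->{}
So after all 3 constraints: D(X) = {}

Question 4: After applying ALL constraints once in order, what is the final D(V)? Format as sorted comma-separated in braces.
Answer: {}

Derivation:
Constraint 1 (X < Y) on D(X)={3,8,9,10} D(Y)={3,5,6,7,9}: X {3,8,9,10}->{3,8}; Y {3,5,6,7,9}->{5,6,7,9}
Constraint 2 (Y + V = X) on D(Y)={5,6,7,9} D(V)={3,4,5,7,9} D(X)={3,8}: Y {5,6,7,9}->{5}; V {3,4,5,7,9}->{3}; X {3,8}->{8}
Constraint 3 (X + V = Y) on D(X)={8} D(V)={3} D(Y)={5}: X {8}->{}; V {3}->{}; Y {5}->{}
So after all 3 constraints: D(V) = {}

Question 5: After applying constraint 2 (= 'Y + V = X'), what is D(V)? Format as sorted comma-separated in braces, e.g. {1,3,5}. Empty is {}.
Constraint 1 (X < Y) on D(X)={3,8,9,10} D(Y)={3,5,6,7,9}: X {3,8,9,10}->{3,8}; Y {3,5,6,7,9}->{5,6,7,9}
Constraint 2 (Y + V = X) on D(Y)={5,6,7,9} D(V)={3,4,5,7,9} D(X)={3,8}: Y {5,6,7,9}->{5}; V {3,4,5,7,9}->{3}; X {3,8}->{8}
So after constraint 2: D(V) = {3}

Answer: {3}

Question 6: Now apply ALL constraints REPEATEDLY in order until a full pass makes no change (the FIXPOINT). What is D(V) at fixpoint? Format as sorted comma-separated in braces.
Answer: {}

Derivation:
pass 0 (initial): D(V)={3,4,5,7,9}
pass 1: V {3,4,5,7,9}->{}; X {3,8,9,10}->{}; Y {3,5,6,7,9}->{}
pass 2: no change
Fixpoint after 2 passes: D(V) = {}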